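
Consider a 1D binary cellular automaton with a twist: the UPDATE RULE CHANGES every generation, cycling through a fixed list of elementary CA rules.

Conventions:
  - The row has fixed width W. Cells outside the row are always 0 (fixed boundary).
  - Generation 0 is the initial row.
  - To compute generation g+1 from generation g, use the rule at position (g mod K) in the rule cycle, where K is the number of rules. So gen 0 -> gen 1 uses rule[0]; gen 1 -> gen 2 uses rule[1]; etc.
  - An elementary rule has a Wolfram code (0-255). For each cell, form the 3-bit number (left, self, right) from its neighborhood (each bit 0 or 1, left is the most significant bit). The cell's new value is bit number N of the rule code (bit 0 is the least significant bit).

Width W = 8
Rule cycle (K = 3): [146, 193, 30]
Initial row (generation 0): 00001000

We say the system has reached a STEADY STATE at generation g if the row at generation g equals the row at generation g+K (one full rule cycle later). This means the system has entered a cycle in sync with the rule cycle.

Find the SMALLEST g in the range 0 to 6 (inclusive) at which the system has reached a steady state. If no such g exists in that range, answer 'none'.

Answer: 1

Derivation:
Gen 0: 00001000
Gen 1 (rule 146): 00010100
Gen 2 (rule 193): 11000001
Gen 3 (rule 30): 10100011
Gen 4 (rule 146): 00010100
Gen 5 (rule 193): 11000001
Gen 6 (rule 30): 10100011
Gen 7 (rule 146): 00010100
Gen 8 (rule 193): 11000001
Gen 9 (rule 30): 10100011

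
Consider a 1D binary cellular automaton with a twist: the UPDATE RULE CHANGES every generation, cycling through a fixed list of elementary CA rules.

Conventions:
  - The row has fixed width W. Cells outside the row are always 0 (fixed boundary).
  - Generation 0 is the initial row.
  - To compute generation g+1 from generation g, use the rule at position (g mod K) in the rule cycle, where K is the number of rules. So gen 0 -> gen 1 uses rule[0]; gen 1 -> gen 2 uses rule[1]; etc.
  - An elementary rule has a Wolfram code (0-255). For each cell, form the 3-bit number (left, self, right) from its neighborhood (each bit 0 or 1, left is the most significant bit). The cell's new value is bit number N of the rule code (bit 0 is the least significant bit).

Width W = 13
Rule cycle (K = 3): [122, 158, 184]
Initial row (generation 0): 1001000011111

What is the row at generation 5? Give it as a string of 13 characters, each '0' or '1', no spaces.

Gen 0: 1001000011111
Gen 1 (rule 122): 0110100110001
Gen 2 (rule 158): 1100111101011
Gen 3 (rule 184): 1010111010110
Gen 4 (rule 122): 0101101101111
Gen 5 (rule 158): 1101001001110

Answer: 1101001001110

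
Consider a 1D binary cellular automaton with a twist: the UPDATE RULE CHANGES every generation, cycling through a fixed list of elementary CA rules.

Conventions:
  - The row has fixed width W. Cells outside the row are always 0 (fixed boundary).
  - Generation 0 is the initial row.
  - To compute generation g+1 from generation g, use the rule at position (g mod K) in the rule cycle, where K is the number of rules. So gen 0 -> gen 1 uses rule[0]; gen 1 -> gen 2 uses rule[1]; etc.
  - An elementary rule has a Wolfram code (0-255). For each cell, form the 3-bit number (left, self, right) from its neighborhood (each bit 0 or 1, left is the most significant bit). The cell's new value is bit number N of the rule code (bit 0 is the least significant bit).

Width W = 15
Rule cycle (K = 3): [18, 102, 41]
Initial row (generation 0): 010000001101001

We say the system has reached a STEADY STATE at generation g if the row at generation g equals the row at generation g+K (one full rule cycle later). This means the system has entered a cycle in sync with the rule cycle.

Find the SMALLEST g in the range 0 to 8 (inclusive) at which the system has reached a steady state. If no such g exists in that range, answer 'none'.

Gen 0: 010000001101001
Gen 1 (rule 18): 101000010000110
Gen 2 (rule 102): 111000110001010
Gen 3 (rule 41): 100010100100100
Gen 4 (rule 18): 010100011011010
Gen 5 (rule 102): 111100101101110
Gen 6 (rule 41): 100000011011000
Gen 7 (rule 18): 010000100000100
Gen 8 (rule 102): 110001100001100
Gen 9 (rule 41): 100101001101001
Gen 10 (rule 18): 011000110000110
Gen 11 (rule 102): 101001010001010

Answer: none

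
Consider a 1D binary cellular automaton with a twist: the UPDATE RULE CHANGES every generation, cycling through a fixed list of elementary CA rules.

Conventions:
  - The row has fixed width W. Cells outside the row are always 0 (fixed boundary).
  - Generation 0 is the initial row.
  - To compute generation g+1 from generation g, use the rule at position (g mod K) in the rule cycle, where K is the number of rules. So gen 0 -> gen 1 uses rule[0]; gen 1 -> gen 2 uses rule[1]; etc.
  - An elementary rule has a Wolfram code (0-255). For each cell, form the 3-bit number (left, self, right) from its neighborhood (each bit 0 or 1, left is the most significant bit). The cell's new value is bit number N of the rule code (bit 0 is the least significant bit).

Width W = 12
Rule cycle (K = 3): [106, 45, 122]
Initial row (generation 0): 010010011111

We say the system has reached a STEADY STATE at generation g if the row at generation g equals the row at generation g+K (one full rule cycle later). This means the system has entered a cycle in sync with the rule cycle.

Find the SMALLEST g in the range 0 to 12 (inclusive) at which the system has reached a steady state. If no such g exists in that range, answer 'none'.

Gen 0: 010010011111
Gen 1 (rule 106): 100100110001
Gen 2 (rule 45): 100100100101
Gen 3 (rule 122): 011011011010
Gen 4 (rule 106): 111111111100
Gen 5 (rule 45): 100000000001
Gen 6 (rule 122): 010000000010
Gen 7 (rule 106): 100000000100
Gen 8 (rule 45): 101111110101
Gen 9 (rule 122): 011000011010
Gen 10 (rule 106): 111000111100
Gen 11 (rule 45): 100010100001
Gen 12 (rule 122): 010101010010
Gen 13 (rule 106): 101010100100
Gen 14 (rule 45): 111111100101
Gen 15 (rule 122): 100000111010

Answer: none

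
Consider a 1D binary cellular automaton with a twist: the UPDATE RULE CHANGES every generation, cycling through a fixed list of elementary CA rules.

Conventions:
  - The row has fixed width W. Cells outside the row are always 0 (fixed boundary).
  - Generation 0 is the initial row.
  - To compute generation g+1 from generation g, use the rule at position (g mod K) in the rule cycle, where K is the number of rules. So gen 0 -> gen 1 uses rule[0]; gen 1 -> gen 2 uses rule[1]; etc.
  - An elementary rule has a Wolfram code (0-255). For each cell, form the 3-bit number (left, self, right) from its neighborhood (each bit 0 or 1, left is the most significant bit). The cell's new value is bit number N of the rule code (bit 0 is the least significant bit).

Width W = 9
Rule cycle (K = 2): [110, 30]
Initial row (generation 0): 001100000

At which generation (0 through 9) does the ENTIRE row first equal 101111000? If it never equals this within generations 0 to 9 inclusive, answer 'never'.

Answer: 5

Derivation:
Gen 0: 001100000
Gen 1 (rule 110): 011100000
Gen 2 (rule 30): 110010000
Gen 3 (rule 110): 110110000
Gen 4 (rule 30): 100101000
Gen 5 (rule 110): 101111000
Gen 6 (rule 30): 101000100
Gen 7 (rule 110): 111001100
Gen 8 (rule 30): 100111010
Gen 9 (rule 110): 101101110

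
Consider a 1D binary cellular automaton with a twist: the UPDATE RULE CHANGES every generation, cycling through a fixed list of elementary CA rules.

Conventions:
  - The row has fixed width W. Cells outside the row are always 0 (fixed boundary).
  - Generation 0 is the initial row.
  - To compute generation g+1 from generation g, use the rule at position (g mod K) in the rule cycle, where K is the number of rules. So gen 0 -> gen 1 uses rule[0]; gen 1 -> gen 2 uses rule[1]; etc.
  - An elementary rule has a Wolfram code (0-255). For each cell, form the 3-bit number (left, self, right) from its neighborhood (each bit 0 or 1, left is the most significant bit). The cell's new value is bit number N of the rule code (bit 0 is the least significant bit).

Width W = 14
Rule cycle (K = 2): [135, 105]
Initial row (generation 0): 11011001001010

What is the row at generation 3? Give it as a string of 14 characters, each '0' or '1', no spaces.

Gen 0: 11011001001010
Gen 1 (rule 135): 00000011011010
Gen 2 (rule 105): 11111011111100
Gen 3 (rule 135): 01110001111001

Answer: 01110001111001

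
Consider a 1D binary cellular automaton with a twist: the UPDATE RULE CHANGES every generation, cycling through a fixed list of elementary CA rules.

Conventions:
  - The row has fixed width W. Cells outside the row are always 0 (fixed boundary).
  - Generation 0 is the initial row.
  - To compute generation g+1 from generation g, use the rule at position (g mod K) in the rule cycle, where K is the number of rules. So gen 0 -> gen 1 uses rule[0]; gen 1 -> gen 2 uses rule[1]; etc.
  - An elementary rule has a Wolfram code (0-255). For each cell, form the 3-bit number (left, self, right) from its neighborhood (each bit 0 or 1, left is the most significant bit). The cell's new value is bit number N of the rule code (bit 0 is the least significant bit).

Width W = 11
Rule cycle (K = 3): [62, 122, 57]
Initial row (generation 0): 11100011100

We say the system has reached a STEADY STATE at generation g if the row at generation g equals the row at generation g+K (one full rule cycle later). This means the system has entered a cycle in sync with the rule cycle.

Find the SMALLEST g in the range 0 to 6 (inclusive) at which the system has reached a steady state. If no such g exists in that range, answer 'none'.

Answer: none

Derivation:
Gen 0: 11100011100
Gen 1 (rule 62): 10010110010
Gen 2 (rule 122): 01101111101
Gen 3 (rule 57): 01011000010
Gen 4 (rule 62): 11110100111
Gen 5 (rule 122): 10011011101
Gen 6 (rule 57): 01010110010
Gen 7 (rule 62): 11111101111
Gen 8 (rule 122): 10000111001
Gen 9 (rule 57): 01110100100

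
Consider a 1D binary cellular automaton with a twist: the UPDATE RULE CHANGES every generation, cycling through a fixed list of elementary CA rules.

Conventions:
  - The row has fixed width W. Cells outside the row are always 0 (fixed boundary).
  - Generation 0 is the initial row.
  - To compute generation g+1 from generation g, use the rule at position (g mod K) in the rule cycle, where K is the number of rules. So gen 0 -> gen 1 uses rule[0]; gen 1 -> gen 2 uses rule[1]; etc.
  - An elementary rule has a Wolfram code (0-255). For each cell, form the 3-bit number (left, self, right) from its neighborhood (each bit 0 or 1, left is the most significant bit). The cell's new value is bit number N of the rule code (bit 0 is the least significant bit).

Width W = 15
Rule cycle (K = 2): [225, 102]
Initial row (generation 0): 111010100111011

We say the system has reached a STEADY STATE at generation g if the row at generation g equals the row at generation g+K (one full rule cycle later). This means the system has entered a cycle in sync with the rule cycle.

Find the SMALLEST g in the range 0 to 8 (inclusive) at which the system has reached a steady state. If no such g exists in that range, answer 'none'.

Gen 0: 111010100111011
Gen 1 (rule 225): 011101000011101
Gen 2 (rule 102): 100111000100111
Gen 3 (rule 225): 000011010000011
Gen 4 (rule 102): 000101110000101
Gen 5 (rule 225): 110010110110010
Gen 6 (rule 102): 010111011010110
Gen 7 (rule 225): 001011101101010
Gen 8 (rule 102): 011100110111110
Gen 9 (rule 225): 001100011011110
Gen 10 (rule 102): 010100101100010

Answer: none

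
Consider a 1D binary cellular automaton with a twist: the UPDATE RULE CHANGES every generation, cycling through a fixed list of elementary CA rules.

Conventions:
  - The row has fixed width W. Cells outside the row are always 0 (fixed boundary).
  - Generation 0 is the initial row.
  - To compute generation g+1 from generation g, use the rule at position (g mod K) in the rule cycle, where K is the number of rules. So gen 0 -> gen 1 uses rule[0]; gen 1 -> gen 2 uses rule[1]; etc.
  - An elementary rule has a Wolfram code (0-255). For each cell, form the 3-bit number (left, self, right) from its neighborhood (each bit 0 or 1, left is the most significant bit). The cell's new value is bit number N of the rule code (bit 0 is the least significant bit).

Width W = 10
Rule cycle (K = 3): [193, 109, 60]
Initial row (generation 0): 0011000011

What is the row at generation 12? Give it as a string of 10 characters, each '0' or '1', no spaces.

Gen 0: 0011000011
Gen 1 (rule 193): 1001011001
Gen 2 (rule 109): 1001111001
Gen 3 (rule 60): 1101000101
Gen 4 (rule 193): 0100010000
Gen 5 (rule 109): 0101010111
Gen 6 (rule 60): 0111111100
Gen 7 (rule 193): 0011111101
Gen 8 (rule 109): 1010000111
Gen 9 (rule 60): 1111000100
Gen 10 (rule 193): 0111010001
Gen 11 (rule 109): 0101110101
Gen 12 (rule 60): 0111001111

Answer: 0111001111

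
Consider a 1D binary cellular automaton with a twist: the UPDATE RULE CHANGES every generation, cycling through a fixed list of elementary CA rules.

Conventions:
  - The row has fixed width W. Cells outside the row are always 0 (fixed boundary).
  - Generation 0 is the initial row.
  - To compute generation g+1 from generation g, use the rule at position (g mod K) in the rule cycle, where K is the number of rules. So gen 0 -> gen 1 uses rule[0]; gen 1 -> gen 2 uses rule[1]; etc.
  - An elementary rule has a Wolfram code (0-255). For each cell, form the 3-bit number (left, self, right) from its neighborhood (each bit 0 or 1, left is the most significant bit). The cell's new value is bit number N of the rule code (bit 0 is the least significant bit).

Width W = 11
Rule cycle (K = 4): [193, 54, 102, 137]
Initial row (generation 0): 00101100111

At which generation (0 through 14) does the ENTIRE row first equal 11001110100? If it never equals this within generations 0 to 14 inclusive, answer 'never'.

Gen 0: 00101100111
Gen 1 (rule 193): 10000100011
Gen 2 (rule 54): 11001110100
Gen 3 (rule 102): 01010011100
Gen 4 (rule 137): 00000011001
Gen 5 (rule 193): 11111001000
Gen 6 (rule 54): 00000111100
Gen 7 (rule 102): 00001000100
Gen 8 (rule 137): 11100010001
Gen 9 (rule 193): 01101000100
Gen 10 (rule 54): 10011101110
Gen 11 (rule 102): 10100110010
Gen 12 (rule 137): 00000100000
Gen 13 (rule 193): 11110001111
Gen 14 (rule 54): 00001010000

Answer: 2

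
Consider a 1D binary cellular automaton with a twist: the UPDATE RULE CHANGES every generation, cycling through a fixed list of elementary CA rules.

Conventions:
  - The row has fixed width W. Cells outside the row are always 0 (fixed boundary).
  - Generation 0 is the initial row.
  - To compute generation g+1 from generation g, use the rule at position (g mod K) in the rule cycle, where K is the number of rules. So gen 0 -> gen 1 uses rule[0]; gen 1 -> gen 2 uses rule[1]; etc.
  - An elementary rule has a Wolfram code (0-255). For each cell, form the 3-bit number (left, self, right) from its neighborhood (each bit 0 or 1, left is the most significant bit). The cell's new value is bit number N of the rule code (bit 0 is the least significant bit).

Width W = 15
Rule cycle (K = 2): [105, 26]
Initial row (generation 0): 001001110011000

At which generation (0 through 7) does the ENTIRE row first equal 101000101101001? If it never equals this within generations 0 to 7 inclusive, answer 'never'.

Gen 0: 001001110011000
Gen 1 (rule 105): 100001010011011
Gen 2 (rule 26): 010010001110010
Gen 3 (rule 105): 000000101010000
Gen 4 (rule 26): 000001000001000
Gen 5 (rule 105): 111100011100011
Gen 6 (rule 26): 100010110010110
Gen 7 (rule 105): 001001110001110

Answer: never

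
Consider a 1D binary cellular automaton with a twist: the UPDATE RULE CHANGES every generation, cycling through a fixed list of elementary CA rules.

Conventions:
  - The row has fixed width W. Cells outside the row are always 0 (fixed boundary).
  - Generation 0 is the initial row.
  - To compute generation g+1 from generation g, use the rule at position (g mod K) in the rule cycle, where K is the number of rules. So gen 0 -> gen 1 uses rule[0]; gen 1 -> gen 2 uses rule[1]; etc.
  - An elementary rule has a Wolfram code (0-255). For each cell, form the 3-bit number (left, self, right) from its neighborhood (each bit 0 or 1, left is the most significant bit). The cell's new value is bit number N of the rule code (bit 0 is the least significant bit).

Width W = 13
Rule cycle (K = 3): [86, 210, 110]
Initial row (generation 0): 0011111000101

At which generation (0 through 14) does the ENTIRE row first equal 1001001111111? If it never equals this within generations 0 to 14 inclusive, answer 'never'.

Answer: never

Derivation:
Gen 0: 0011111000101
Gen 1 (rule 86): 0100001101101
Gen 2 (rule 210): 1010010100100
Gen 3 (rule 110): 1110111101100
Gen 4 (rule 86): 0010000100110
Gen 5 (rule 210): 0101001011011
Gen 6 (rule 110): 1111011111111
Gen 7 (rule 86): 0001000000001
Gen 8 (rule 210): 0010100000010
Gen 9 (rule 110): 0111100000110
Gen 10 (rule 86): 1000110001011
Gen 11 (rule 210): 0101011010001
Gen 12 (rule 110): 1111111110011
Gen 13 (rule 86): 0000000011101
Gen 14 (rule 210): 0000000101100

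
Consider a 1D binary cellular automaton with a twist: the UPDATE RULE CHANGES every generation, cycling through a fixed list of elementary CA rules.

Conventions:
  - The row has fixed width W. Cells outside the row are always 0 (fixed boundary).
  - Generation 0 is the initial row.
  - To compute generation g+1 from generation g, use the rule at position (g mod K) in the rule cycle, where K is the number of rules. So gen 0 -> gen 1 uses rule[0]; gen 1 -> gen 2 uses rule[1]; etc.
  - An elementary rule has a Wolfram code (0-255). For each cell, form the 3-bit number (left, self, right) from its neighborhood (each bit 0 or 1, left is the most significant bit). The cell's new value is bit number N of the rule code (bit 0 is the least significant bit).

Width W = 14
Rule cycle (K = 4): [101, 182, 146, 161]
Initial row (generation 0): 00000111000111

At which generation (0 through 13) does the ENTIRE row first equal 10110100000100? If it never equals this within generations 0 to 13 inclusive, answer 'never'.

Answer: never

Derivation:
Gen 0: 00000111000111
Gen 1 (rule 101): 11110001010001
Gen 2 (rule 182): 01101011111011
Gen 3 (rule 146): 10000001110000
Gen 4 (rule 161): 00111100100111
Gen 5 (rule 101): 10000100100001
Gen 6 (rule 182): 11001111110011
Gen 7 (rule 146): 00110111101100
Gen 8 (rule 161): 10001011010001
Gen 9 (rule 101): 10101101110101
Gen 10 (rule 182): 11110010101111
Gen 11 (rule 146): 01101100000110
Gen 12 (rule 161): 00010001110000
Gen 13 (rule 101): 11010100010111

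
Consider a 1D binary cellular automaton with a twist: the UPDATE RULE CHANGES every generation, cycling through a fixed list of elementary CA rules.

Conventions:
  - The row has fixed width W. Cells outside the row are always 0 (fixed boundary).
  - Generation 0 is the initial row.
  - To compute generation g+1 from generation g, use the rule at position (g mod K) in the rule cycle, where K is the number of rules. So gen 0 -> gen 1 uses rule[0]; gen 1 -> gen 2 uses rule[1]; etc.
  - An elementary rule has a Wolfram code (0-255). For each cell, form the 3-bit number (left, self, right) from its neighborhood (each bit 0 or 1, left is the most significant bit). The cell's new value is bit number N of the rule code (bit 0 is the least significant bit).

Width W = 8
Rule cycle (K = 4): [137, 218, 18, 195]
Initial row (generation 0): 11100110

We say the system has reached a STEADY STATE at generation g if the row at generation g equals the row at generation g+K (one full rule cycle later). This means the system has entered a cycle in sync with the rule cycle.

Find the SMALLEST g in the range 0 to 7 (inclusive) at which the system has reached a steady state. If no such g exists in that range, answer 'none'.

Answer: 3

Derivation:
Gen 0: 11100110
Gen 1 (rule 137): 11000100
Gen 2 (rule 218): 11101010
Gen 3 (rule 18): 00000001
Gen 4 (rule 195): 11111110
Gen 5 (rule 137): 11111100
Gen 6 (rule 218): 11111110
Gen 7 (rule 18): 00000001
Gen 8 (rule 195): 11111110
Gen 9 (rule 137): 11111100
Gen 10 (rule 218): 11111110
Gen 11 (rule 18): 00000001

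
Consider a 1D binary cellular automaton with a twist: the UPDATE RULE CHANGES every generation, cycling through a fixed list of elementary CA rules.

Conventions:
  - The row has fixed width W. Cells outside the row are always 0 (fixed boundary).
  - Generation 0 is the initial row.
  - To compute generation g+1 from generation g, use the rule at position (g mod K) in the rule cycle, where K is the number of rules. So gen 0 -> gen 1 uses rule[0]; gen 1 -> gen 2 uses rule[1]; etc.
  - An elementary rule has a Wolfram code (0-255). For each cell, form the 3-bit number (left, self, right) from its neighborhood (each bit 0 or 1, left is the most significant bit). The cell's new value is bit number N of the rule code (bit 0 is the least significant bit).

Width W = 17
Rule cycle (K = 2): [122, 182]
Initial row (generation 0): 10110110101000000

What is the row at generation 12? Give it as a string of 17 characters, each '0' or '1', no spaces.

Gen 0: 10110110101000000
Gen 1 (rule 122): 01111111010100000
Gen 2 (rule 182): 10111110111110000
Gen 3 (rule 122): 01100011100011000
Gen 4 (rule 182): 10010101010100100
Gen 5 (rule 122): 01101010101011010
Gen 6 (rule 182): 10011111111100111
Gen 7 (rule 122): 01110000000111101
Gen 8 (rule 182): 10101000001011011
Gen 9 (rule 122): 01010100010111111
Gen 10 (rule 182): 11111110111011110
Gen 11 (rule 122): 10000011101110011
Gen 12 (rule 182): 11000101010101100

Answer: 11000101010101100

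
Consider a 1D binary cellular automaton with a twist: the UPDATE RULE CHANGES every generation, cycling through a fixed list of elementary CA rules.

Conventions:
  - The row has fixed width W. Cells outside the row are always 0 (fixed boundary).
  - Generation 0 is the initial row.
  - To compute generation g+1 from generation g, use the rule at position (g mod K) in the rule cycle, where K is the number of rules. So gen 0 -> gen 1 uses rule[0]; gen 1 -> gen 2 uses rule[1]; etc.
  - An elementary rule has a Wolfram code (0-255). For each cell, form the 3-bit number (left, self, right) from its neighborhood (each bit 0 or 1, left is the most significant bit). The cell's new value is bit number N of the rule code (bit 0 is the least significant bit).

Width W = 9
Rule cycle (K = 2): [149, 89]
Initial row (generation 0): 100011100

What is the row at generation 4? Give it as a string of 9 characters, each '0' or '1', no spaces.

Gen 0: 100011100
Gen 1 (rule 149): 111001011
Gen 2 (rule 89): 101100011
Gen 3 (rule 149): 100011000
Gen 4 (rule 89): 011011111

Answer: 011011111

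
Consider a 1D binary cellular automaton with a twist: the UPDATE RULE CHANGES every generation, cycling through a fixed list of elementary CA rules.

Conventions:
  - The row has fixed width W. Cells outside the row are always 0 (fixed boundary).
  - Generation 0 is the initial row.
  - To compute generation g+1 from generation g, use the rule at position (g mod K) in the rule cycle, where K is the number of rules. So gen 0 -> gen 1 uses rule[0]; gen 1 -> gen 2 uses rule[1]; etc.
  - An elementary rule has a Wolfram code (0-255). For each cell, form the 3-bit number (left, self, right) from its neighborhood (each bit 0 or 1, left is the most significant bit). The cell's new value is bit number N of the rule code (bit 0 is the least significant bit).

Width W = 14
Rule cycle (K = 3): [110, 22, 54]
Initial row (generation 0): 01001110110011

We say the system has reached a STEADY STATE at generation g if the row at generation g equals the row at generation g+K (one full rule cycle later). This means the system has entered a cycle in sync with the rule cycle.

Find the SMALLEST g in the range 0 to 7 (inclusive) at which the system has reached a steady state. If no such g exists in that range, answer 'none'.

Answer: 2

Derivation:
Gen 0: 01001110110011
Gen 1 (rule 110): 11011011110111
Gen 2 (rule 22): 00000000000000
Gen 3 (rule 54): 00000000000000
Gen 4 (rule 110): 00000000000000
Gen 5 (rule 22): 00000000000000
Gen 6 (rule 54): 00000000000000
Gen 7 (rule 110): 00000000000000
Gen 8 (rule 22): 00000000000000
Gen 9 (rule 54): 00000000000000
Gen 10 (rule 110): 00000000000000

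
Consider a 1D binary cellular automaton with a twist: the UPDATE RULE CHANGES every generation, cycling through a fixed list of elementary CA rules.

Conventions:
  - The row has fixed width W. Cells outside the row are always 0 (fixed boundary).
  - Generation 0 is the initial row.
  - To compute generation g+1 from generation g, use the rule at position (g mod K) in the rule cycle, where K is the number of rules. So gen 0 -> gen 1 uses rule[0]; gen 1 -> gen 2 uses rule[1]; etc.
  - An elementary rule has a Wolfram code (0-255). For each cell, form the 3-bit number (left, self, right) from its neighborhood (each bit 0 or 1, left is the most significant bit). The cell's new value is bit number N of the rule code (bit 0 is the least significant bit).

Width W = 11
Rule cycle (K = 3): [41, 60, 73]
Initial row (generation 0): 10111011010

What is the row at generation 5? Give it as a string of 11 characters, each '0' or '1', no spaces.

Answer: 10000010110

Derivation:
Gen 0: 10111011010
Gen 1 (rule 41): 01100110100
Gen 2 (rule 60): 01010101110
Gen 3 (rule 73): 00000001010
Gen 4 (rule 41): 11111100100
Gen 5 (rule 60): 10000010110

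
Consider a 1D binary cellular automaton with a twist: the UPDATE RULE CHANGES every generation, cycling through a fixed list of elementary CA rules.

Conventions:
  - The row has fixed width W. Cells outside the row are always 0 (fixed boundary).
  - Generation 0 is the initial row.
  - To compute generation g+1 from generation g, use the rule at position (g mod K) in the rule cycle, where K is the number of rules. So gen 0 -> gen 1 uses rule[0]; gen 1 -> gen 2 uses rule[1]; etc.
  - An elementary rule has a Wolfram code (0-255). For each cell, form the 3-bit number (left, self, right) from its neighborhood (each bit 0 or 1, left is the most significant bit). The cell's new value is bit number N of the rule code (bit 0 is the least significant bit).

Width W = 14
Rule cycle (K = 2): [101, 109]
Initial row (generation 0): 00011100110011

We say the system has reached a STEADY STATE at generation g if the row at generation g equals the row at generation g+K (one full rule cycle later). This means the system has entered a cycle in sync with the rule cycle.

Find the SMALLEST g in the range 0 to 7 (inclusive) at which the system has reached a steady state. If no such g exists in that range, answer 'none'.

Gen 0: 00011100110011
Gen 1 (rule 101): 11000100010001
Gen 2 (rule 109): 11010101010101
Gen 3 (rule 101): 01111111111111
Gen 4 (rule 109): 01000000000001
Gen 5 (rule 101): 01011111111101
Gen 6 (rule 109): 01110000000111
Gen 7 (rule 101): 00010111110001
Gen 8 (rule 109): 11011100010101
Gen 9 (rule 101): 01100101011111

Answer: none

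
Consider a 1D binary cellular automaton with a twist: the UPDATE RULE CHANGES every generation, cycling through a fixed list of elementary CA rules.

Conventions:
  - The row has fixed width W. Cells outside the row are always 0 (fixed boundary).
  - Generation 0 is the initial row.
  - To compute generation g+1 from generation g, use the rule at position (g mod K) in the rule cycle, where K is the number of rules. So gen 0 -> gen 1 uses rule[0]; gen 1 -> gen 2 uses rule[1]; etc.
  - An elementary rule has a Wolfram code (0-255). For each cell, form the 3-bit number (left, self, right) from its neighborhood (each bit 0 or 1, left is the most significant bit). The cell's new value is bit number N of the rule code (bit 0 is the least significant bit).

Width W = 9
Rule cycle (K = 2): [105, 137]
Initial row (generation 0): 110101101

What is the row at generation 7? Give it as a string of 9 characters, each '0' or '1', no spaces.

Gen 0: 110101101
Gen 1 (rule 105): 111011110
Gen 2 (rule 137): 110011100
Gen 3 (rule 105): 110010101
Gen 4 (rule 137): 100000000
Gen 5 (rule 105): 001111111
Gen 6 (rule 137): 101111110
Gen 7 (rule 105): 011000010

Answer: 011000010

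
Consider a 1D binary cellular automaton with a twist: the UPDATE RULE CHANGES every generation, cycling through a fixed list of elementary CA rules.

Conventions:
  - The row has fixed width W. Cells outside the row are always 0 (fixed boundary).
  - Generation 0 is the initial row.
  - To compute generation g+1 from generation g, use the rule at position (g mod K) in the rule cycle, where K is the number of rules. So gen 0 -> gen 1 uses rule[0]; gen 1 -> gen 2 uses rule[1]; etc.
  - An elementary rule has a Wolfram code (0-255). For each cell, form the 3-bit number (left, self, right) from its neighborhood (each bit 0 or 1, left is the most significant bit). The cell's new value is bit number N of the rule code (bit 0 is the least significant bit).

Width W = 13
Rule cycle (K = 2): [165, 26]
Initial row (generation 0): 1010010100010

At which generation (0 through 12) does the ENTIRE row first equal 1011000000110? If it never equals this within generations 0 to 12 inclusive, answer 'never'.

Answer: never

Derivation:
Gen 0: 1010010100010
Gen 1 (rule 165): 1110011101010
Gen 2 (rule 26): 1001110000001
Gen 3 (rule 165): 1000100111101
Gen 4 (rule 26): 0101011100000
Gen 5 (rule 165): 0111101001111
Gen 6 (rule 26): 1100000111000
Gen 7 (rule 165): 0001110010011
Gen 8 (rule 26): 0011001101110
Gen 9 (rule 165): 1000000010100
Gen 10 (rule 26): 0100000100010
Gen 11 (rule 165): 0101110101010
Gen 12 (rule 26): 1001000000001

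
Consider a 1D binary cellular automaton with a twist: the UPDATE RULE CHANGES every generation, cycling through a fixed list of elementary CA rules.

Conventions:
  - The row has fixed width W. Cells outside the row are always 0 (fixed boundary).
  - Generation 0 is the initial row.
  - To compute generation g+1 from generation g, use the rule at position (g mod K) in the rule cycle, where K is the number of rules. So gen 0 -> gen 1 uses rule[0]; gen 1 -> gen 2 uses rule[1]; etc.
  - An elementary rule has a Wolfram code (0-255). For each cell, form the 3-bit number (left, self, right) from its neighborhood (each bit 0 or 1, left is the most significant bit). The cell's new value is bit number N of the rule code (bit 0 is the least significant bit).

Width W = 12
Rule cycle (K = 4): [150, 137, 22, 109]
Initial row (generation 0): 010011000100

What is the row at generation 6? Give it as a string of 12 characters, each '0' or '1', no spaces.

Gen 0: 010011000100
Gen 1 (rule 150): 111100101110
Gen 2 (rule 137): 111000001100
Gen 3 (rule 22): 000100010010
Gen 4 (rule 109): 110101010010
Gen 5 (rule 150): 000101011111
Gen 6 (rule 137): 110000011110

Answer: 110000011110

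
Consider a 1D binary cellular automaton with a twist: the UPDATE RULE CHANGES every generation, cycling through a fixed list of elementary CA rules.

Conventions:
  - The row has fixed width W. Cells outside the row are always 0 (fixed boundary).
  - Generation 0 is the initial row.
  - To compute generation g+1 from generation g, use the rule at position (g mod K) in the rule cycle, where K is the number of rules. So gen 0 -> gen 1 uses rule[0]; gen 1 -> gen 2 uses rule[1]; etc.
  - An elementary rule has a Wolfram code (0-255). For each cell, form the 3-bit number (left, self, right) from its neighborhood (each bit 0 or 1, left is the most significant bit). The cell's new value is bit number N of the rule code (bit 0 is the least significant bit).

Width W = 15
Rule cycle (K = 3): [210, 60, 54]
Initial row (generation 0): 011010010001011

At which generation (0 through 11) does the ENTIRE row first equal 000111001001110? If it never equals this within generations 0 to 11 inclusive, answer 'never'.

Gen 0: 011010010001011
Gen 1 (rule 210): 101001101010001
Gen 2 (rule 60): 111101011111001
Gen 3 (rule 54): 000011100000111
Gen 4 (rule 210): 000101110001011
Gen 5 (rule 60): 000111001001110
Gen 6 (rule 54): 001000111110001
Gen 7 (rule 210): 010101011111010
Gen 8 (rule 60): 011111110000111
Gen 9 (rule 54): 100000001001000
Gen 10 (rule 210): 010000010110100
Gen 11 (rule 60): 011000011101110

Answer: 5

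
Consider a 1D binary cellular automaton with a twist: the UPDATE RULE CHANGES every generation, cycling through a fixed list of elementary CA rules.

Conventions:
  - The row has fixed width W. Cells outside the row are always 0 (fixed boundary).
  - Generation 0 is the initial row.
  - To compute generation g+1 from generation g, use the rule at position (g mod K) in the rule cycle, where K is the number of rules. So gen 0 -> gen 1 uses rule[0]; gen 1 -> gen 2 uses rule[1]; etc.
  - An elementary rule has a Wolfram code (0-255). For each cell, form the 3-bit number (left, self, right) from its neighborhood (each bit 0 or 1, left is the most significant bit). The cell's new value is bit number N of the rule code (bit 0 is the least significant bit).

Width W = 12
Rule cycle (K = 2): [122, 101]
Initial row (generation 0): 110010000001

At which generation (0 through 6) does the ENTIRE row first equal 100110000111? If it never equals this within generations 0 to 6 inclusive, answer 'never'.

Gen 0: 110010000001
Gen 1 (rule 122): 111101000010
Gen 2 (rule 101): 000111011010
Gen 3 (rule 122): 001101111101
Gen 4 (rule 101): 100110000111
Gen 5 (rule 122): 011111001101
Gen 6 (rule 101): 000001000111

Answer: 4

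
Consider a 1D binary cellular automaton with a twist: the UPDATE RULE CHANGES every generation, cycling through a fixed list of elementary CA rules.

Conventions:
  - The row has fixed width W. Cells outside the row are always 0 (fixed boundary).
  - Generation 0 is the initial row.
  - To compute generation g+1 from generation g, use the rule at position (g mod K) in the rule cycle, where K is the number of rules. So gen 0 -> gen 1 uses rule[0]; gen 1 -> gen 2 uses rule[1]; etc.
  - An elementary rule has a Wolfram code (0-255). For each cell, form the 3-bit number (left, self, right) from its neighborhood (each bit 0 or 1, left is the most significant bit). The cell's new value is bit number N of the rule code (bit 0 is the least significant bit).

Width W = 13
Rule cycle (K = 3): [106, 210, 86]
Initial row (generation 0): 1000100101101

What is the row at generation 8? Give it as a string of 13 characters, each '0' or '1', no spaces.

Answer: 1010011000001

Derivation:
Gen 0: 1000100101101
Gen 1 (rule 106): 0001001011110
Gen 2 (rule 210): 0010110001111
Gen 3 (rule 86): 0110011010001
Gen 4 (rule 106): 1110111100010
Gen 5 (rule 210): 0110011110101
Gen 6 (rule 86): 1011100010101
Gen 7 (rule 106): 0110100101010
Gen 8 (rule 210): 1010011000001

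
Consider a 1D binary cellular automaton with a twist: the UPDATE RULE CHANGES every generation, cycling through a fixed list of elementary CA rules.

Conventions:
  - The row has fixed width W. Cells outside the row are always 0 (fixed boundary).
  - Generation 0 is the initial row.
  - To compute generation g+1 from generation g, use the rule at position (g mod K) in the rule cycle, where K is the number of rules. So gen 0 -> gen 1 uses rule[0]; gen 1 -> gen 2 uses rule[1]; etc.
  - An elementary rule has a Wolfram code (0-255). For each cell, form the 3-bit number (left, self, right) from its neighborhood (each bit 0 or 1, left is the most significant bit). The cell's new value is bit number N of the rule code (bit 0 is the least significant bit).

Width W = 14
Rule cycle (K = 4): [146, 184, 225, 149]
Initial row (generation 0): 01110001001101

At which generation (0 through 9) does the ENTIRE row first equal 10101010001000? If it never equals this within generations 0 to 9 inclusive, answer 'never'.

Answer: 4

Derivation:
Gen 0: 01110001001101
Gen 1 (rule 146): 10101010110000
Gen 2 (rule 184): 01010101101000
Gen 3 (rule 225): 00101010110011
Gen 4 (rule 149): 10101010001000
Gen 5 (rule 146): 00000001010100
Gen 6 (rule 184): 00000000101010
Gen 7 (rule 225): 11111110010100
Gen 8 (rule 149): 01111101010111
Gen 9 (rule 146): 10111000000010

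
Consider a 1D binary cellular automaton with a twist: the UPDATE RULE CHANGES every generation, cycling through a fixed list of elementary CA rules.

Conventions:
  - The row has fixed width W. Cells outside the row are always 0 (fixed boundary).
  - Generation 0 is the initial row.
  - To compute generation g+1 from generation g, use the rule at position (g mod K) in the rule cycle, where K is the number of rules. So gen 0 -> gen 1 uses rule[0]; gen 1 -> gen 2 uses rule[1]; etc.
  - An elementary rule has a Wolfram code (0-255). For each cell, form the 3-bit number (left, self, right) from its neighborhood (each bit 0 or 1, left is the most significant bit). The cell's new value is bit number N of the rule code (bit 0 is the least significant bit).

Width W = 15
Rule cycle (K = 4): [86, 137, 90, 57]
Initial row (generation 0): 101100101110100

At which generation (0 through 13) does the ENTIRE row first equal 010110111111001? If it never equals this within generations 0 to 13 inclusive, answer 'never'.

Answer: never

Derivation:
Gen 0: 101100101110100
Gen 1 (rule 86): 100111100010110
Gen 2 (rule 137): 000111001000100
Gen 3 (rule 90): 001101110101010
Gen 4 (rule 57): 101011001010101
Gen 5 (rule 86): 101001111010101
Gen 6 (rule 137): 000001110000000
Gen 7 (rule 90): 000011011000000
Gen 8 (rule 57): 111010110111111
Gen 9 (rule 86): 001010010000001
Gen 10 (rule 137): 100000000111100
Gen 11 (rule 90): 010000001100110
Gen 12 (rule 57): 001111101010101
Gen 13 (rule 86): 010000101010101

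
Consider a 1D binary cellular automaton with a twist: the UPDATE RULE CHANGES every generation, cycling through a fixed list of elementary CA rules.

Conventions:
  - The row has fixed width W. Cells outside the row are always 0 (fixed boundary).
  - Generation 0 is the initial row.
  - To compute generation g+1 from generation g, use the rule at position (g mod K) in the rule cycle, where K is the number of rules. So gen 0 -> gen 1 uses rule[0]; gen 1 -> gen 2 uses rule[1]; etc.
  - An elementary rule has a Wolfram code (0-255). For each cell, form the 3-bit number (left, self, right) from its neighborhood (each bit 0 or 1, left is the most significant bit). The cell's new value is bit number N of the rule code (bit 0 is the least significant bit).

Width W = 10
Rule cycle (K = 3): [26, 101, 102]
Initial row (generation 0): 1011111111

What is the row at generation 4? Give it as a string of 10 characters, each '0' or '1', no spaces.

Answer: 1000100010

Derivation:
Gen 0: 1011111111
Gen 1 (rule 26): 0010000000
Gen 2 (rule 101): 1010111111
Gen 3 (rule 102): 1111000001
Gen 4 (rule 26): 1000100010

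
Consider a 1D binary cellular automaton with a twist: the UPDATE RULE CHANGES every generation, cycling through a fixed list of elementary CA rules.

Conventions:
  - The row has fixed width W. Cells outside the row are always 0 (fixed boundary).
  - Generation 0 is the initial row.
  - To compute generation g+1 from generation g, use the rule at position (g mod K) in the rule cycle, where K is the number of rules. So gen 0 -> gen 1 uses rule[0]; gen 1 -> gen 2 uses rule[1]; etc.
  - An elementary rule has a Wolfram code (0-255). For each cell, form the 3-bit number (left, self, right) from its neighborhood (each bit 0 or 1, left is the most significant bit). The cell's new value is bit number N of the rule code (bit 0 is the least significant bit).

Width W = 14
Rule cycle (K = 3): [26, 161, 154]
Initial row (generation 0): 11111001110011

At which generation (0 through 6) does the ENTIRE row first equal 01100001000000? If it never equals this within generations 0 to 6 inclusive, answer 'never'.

Gen 0: 11111001110011
Gen 1 (rule 26): 10000111001110
Gen 2 (rule 161): 00110010000100
Gen 3 (rule 154): 01101101001010
Gen 4 (rule 26): 11001000110001
Gen 5 (rule 161): 00000010000100
Gen 6 (rule 154): 00000101001010

Answer: never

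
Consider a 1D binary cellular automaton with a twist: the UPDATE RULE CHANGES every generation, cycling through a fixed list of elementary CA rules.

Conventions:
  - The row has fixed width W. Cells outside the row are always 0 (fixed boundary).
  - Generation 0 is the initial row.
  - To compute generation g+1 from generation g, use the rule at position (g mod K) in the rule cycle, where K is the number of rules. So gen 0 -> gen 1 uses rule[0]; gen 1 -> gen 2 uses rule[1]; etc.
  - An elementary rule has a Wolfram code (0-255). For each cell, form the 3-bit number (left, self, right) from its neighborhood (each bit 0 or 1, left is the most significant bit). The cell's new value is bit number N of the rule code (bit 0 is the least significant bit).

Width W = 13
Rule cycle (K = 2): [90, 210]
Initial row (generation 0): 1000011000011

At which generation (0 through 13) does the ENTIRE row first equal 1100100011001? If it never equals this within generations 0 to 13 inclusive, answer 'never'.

Gen 0: 1000011000011
Gen 1 (rule 90): 0100111100111
Gen 2 (rule 210): 1011011111011
Gen 3 (rule 90): 0011010001011
Gen 4 (rule 210): 0101001010001
Gen 5 (rule 90): 1000110001010
Gen 6 (rule 210): 0101011010001
Gen 7 (rule 90): 1000011001010
Gen 8 (rule 210): 0100101110001
Gen 9 (rule 90): 1011001011010
Gen 10 (rule 210): 0001110001001
Gen 11 (rule 90): 0011011010110
Gen 12 (rule 210): 0101001000011
Gen 13 (rule 90): 1000110100111

Answer: never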